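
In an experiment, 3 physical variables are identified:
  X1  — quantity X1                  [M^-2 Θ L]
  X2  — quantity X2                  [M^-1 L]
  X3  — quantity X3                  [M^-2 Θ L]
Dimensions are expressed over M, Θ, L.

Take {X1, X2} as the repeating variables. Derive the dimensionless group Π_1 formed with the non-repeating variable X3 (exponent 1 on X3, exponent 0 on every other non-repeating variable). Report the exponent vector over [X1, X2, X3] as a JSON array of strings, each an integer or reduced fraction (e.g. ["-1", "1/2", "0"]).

Write exponents as rows M,Θ,L / cols X1,X2,X3:
  M: [-2 -1 -2]
  Θ: [ 1  0  1]
  L: [ 1  1  1]
RREF → pivots at {X1,X2} ⇒ r = 2
Pivot set = {X1,X2}, free = {X3}
RREF:
  r0: [   1    0    1]
  r1: [   0    1    0]
  r2: [   0    0    0]
Fix exponent of X3 at 1; solve each RREF row for its pivot's exponent:
  r0: exp(X1) + (1)·1 = 0 ⇒ exp(X1) = -1
  r1: exp(X2) + (0)·1 = 0 ⇒ exp(X2) = 0
Π_1 = X1^-1 · X3

["-1", "0", "1"]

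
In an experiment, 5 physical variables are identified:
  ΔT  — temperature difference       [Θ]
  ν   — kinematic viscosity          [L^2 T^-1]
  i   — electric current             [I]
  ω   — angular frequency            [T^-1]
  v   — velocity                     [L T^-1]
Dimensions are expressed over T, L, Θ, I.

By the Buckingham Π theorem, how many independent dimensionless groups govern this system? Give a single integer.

Write exponents as rows T,L,Θ,I / cols ΔT,ν,i,ω,v:
  T: [ 0 -1  0 -1 -1]
  L: [ 0  2  0  0  1]
  Θ: [ 1  0  0  0  0]
  I: [ 0  0  1  0  0]
Row reduction gives pivot columns ΔT,ν,i,ω; rank = 4
5 vars − rank 4 = 1 Π group

1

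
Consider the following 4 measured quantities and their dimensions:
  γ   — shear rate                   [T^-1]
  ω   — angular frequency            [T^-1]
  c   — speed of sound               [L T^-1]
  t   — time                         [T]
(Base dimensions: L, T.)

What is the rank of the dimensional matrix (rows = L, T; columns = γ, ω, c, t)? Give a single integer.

Write exponents as rows L,T / cols γ,ω,c,t:
  L: [ 0  0  1  0]
  T: [-1 -1 -1  1]
Echelon form has 2 nonzero rows (pivots: γ,c)

2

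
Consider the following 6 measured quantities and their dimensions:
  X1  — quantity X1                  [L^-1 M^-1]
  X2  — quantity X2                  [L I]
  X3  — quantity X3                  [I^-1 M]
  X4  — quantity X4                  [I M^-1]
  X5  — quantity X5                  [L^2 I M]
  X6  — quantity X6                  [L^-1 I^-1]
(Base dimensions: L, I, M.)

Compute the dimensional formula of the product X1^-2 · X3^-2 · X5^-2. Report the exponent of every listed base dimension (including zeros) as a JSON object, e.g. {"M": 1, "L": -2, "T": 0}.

Exponent matrix [L,I,M] × [X1,X2,X3,X4,X5,X6]:
  L: [-1  1  0  0  2 -1]
  I: [ 0  1 -1  1  1 -1]
  M: [-1  0  1 -1  1  0]
  [L]: (-2)·-1+(-2)·0+(-2)·2 = -2
  [I]: (-2)·0+(-2)·-1+(-2)·1 = 0
  [M]: (-2)·-1+(-2)·1+(-2)·1 = -2
⇒ L^-2 M^-2

{"L": -2, "I": 0, "M": -2}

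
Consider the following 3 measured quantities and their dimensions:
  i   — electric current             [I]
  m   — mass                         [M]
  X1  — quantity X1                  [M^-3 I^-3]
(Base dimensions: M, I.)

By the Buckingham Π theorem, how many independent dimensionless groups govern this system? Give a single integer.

Dimensional matrix (M×I by i×m×X1):
  M: [ 0  1 -3]
  I: [ 1  0 -3]
Row reduction gives pivot columns i,m; rank = 2
3 vars − rank 2 = 1 Π group

1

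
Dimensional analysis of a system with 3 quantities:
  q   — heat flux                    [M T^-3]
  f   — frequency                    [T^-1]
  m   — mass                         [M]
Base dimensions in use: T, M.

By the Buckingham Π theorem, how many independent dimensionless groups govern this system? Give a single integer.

Exponent matrix [T,M] × [q,f,m]:
  T: [-3 -1  0]
  M: [ 1  0  1]
Row reduction gives pivot columns q,f; rank = 2
3 vars − rank 2 = 1 Π group

1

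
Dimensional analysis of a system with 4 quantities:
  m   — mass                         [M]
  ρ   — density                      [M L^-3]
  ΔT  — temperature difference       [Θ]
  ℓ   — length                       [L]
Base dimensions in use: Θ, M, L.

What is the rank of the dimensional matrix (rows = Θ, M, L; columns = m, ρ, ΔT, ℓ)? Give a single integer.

3

Write exponents as rows Θ,M,L / cols m,ρ,ΔT,ℓ:
  Θ: [ 0  0  1  0]
  M: [ 1  1  0  0]
  L: [ 0 -3  0  1]
RREF → pivots at {m,ρ,ΔT} ⇒ r = 3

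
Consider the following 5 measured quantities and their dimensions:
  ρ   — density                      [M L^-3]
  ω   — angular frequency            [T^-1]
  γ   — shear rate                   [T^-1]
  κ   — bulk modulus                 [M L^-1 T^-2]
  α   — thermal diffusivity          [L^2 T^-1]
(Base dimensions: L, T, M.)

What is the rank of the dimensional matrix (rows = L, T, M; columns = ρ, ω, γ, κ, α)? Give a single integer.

3

Dimensional matrix (L×T×M by ρ×ω×γ×κ×α):
  L: [-3  0  0 -1  2]
  T: [ 0 -1 -1 -2 -1]
  M: [ 1  0  0  1  0]
Echelon form has 3 nonzero rows (pivots: ρ,ω,κ)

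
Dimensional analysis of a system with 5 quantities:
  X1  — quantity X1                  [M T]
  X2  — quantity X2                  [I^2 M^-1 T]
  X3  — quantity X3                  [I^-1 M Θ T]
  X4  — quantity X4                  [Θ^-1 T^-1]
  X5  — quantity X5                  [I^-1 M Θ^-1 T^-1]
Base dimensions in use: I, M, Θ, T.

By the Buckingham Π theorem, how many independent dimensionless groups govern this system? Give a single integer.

Exponent matrix [I,M,Θ,T] × [X1,X2,X3,X4,X5]:
  I: [ 0  2 -1  0 -1]
  M: [ 1 -1  1  0  1]
  Θ: [ 0  0  1 -1 -1]
  T: [ 1  1  1 -1 -1]
RREF → pivots at {X1,X2,X3} ⇒ r = 3
Π count = n − r = 5 − 3 = 2

2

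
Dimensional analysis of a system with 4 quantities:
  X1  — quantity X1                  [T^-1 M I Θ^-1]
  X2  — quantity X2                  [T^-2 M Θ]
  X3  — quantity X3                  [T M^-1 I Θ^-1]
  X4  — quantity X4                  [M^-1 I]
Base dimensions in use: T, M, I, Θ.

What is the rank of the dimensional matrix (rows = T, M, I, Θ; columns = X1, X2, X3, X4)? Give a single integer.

Write exponents as rows T,M,I,Θ / cols X1,X2,X3,X4:
  T: [-1 -2  1  0]
  M: [ 1  1 -1 -1]
  I: [ 1  0  1  1]
  Θ: [-1  1 -1  0]
RREF → pivots at {X1,X2,X3} ⇒ r = 3

3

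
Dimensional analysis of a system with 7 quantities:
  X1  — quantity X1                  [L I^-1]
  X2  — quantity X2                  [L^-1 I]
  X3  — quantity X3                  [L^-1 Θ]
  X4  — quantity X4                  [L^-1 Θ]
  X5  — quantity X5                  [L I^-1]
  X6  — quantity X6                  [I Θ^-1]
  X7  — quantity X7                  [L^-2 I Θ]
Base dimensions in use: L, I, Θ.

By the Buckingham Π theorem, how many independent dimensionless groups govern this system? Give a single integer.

5

Write exponents as rows L,I,Θ / cols X1,X2,X3,X4,X5,X6,X7:
  L: [ 1 -1 -1 -1  1  0 -2]
  I: [-1  1  0  0 -1  1  1]
  Θ: [ 0  0  1  1  0 -1  1]
Row reduction gives pivot columns X1,X3; rank = 2
7 vars − rank 2 = 5 Π groups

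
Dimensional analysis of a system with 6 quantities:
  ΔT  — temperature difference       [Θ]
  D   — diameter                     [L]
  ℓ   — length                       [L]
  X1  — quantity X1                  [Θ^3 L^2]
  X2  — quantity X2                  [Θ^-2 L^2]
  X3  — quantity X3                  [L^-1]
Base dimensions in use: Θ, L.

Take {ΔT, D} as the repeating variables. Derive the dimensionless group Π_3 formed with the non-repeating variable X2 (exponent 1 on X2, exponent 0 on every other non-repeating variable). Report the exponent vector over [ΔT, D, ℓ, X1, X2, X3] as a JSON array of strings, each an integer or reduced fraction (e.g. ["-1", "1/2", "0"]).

["2", "-2", "0", "0", "1", "0"]

Exponent matrix [Θ,L] × [ΔT,D,ℓ,X1,X2,X3]:
  Θ: [ 1  0  0  3 -2  0]
  L: [ 0  1  1  2  2 -1]
RREF → pivots at {ΔT,D} ⇒ r = 2
Repeat: ΔT,D; free: ℓ,X1,X2,X3
RREF:
  r0: [   1    0    0    3   -2    0]
  r1: [   0    1    1    2    2   -1]
Fix exponent of X2 at 1, ℓ at 0, X1 at 0, X3 at 0; solve each RREF row for its pivot's exponent:
  r0: exp(ΔT) + (-2)·1 = 0 ⇒ exp(ΔT) = 2
  r1: exp(D) + (2)·1 = 0 ⇒ exp(D) = -2
Π_3 = ΔT^2 · D^-2 · X2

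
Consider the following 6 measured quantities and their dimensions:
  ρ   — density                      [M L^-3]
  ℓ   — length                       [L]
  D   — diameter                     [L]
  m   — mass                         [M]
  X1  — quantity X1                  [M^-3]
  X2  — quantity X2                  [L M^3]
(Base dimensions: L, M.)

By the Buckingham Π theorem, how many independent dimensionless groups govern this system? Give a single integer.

Dimensional matrix (L×M by ρ×ℓ×D×m×X1×X2):
  L: [-3  1  1  0  0  1]
  M: [ 1  0  0  1 -3  3]
RREF → pivots at {ρ,ℓ} ⇒ r = 2
n=6, r=2 ⇒ 4 dimensionless groups

4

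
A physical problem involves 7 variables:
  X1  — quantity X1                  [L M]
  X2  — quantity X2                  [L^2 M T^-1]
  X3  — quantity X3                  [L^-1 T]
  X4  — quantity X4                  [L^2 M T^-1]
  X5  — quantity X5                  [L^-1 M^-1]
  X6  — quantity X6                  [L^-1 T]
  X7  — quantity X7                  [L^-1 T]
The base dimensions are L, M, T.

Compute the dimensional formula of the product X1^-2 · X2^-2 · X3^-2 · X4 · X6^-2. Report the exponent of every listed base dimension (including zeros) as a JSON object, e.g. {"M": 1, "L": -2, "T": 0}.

{"L": 0, "M": -3, "T": -3}

Write exponents as rows L,M,T / cols X1,X2,X3,X4,X5,X6,X7:
  L: [ 1  2 -1  2 -1 -1 -1]
  M: [ 1  1  0  1 -1  0  0]
  T: [ 0 -1  1 -1  0  1  1]
  [L]: (-2)·1+(-2)·2+(-2)·-1+(1)·2+(-2)·-1 = 0
  [M]: (-2)·1+(-2)·1+(-2)·0+(1)·1+(-2)·0 = -3
  [T]: (-2)·0+(-2)·-1+(-2)·1+(1)·-1+(-2)·1 = -3
⇒ M^-3 T^-3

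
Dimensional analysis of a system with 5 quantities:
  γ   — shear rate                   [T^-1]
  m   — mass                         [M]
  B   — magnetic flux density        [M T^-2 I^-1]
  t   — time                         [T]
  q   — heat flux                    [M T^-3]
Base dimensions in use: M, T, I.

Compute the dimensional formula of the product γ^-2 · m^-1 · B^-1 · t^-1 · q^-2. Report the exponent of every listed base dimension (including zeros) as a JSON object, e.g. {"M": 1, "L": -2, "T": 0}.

{"M": -4, "T": 9, "I": 1}

Write exponents as rows M,T,I / cols γ,m,B,t,q:
  M: [ 0  1  1  0  1]
  T: [-1  0 -2  1 -3]
  I: [ 0  0 -1  0  0]
  [M]: (-2)·0+(-1)·1+(-1)·1+(-1)·0+(-2)·1 = -4
  [T]: (-2)·-1+(-1)·0+(-1)·-2+(-1)·1+(-2)·-3 = 9
  [I]: (-2)·0+(-1)·0+(-1)·-1+(-1)·0+(-2)·0 = 1
⇒ M^-4 T^9 I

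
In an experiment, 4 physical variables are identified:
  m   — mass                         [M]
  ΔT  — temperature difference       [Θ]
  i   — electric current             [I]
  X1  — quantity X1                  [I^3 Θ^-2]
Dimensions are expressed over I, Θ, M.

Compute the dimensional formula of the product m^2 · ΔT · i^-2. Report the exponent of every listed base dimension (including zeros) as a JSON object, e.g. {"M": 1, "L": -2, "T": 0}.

Write exponents as rows I,Θ,M / cols m,ΔT,i,X1:
  I: [ 0  0  1  3]
  Θ: [ 0  1  0 -2]
  M: [ 1  0  0  0]
  [I]: (2)·0+(1)·0+(-2)·1 = -2
  [Θ]: (2)·0+(1)·1+(-2)·0 = 1
  [M]: (2)·1+(1)·0+(-2)·0 = 2
⇒ I^-2 Θ M^2

{"I": -2, "Θ": 1, "M": 2}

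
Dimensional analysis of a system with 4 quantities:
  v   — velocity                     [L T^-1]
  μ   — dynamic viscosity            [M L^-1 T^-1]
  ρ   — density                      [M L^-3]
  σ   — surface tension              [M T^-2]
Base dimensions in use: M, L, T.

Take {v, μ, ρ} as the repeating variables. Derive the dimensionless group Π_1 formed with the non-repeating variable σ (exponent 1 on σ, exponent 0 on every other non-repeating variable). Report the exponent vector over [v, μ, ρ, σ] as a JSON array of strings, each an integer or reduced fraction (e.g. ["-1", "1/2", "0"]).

Write exponents as rows M,L,T / cols v,μ,ρ,σ:
  M: [ 0  1  1  1]
  L: [ 1 -1 -3  0]
  T: [-1 -1  0 -2]
Echelon form has 3 nonzero rows (pivots: v,μ,ρ)
Repeat: v,μ,ρ; free: σ
RREF:
  r0: [   1    0    0    1]
  r1: [   0    1    0    1]
  r2: [   0    0    1    0]
Fix exponent of σ at 1; solve each RREF row for its pivot's exponent:
  r0: exp(v) + (1)·1 = 0 ⇒ exp(v) = -1
  r1: exp(μ) + (1)·1 = 0 ⇒ exp(μ) = -1
  r2: exp(ρ) + (0)·1 = 0 ⇒ exp(ρ) = 0
Π_1 = v^-1 · μ^-1 · σ

["-1", "-1", "0", "1"]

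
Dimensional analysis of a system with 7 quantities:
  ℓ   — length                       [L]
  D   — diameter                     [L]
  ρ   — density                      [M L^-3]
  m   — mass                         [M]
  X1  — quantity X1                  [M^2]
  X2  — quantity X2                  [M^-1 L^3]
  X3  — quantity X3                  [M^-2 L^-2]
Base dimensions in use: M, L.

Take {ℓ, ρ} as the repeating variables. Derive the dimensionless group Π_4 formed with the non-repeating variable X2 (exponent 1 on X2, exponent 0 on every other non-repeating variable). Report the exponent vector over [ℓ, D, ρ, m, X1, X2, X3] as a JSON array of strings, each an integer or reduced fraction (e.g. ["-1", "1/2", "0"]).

Write exponents as rows M,L / cols ℓ,D,ρ,m,X1,X2,X3:
  M: [ 0  0  1  1  2 -1 -2]
  L: [ 1  1 -3  0  0  3 -2]
Echelon form has 2 nonzero rows (pivots: ℓ,ρ)
Repeat: ℓ,ρ; free: D,m,X1,X2,X3
RREF:
  r0: [   1    1    0    3    6    0   -8]
  r1: [   0    0    1    1    2   -1   -2]
Fix exponent of X2 at 1, D at 0, m at 0, X1 at 0, X3 at 0; solve each RREF row for its pivot's exponent:
  r0: exp(ℓ) + (0)·1 = 0 ⇒ exp(ℓ) = 0
  r1: exp(ρ) + (-1)·1 = 0 ⇒ exp(ρ) = 1
Π_4 = ρ · X2

["0", "0", "1", "0", "0", "1", "0"]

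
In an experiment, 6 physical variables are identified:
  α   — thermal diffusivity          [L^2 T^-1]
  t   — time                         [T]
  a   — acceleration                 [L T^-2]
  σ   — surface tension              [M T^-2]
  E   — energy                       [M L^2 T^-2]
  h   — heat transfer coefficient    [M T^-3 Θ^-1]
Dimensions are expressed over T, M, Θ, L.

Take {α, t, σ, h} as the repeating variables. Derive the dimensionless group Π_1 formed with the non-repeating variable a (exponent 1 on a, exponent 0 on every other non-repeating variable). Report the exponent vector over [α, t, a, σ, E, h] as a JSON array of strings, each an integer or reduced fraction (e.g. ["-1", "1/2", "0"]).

Write exponents as rows T,M,Θ,L / cols α,t,a,σ,E,h:
  T: [-1  1 -2 -2 -2 -3]
  M: [ 0  0  0  1  1  1]
  Θ: [ 0  0  0  0  0 -1]
  L: [ 2  0  1  0  2  0]
RREF → pivots at {α,t,σ,h} ⇒ r = 4
Pivot set = {α,t,σ,h}, free = {a,E}
RREF:
  r0: [   1    0  1/2    0    1    0]
  r1: [   0    1 -3/2    0    1    0]
  r2: [   0    0    0    1    1    0]
  r3: [   0    0    0    0    0    1]
Fix exponent of a at 1, E at 0; solve each RREF row for its pivot's exponent:
  r0: exp(α) + (1/2)·1 = 0 ⇒ exp(α) = -1/2
  r1: exp(t) + (-3/2)·1 = 0 ⇒ exp(t) = 3/2
  r2: exp(σ) + (0)·1 = 0 ⇒ exp(σ) = 0
  r3: exp(h) + (0)·1 = 0 ⇒ exp(h) = 0
Π_1 = α^(-1/2) · t^(3/2) · a

["-1/2", "3/2", "1", "0", "0", "0"]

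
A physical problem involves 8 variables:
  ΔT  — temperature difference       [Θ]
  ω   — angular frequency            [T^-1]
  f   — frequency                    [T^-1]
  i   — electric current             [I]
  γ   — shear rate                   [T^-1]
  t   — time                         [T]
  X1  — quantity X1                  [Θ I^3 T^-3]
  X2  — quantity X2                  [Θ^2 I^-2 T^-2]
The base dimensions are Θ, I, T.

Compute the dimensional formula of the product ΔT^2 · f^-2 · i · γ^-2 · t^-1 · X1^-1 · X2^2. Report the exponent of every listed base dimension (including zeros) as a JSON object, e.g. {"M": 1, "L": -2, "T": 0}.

{"Θ": 5, "I": -6, "T": 2}

Dimensional matrix (Θ×I×T by ΔT×ω×f×i×γ×t×X1×X2):
  Θ: [ 1  0  0  0  0  0  1  2]
  I: [ 0  0  0  1  0  0  3 -2]
  T: [ 0 -1 -1  0 -1  1 -3 -2]
  [Θ]: (2)·1+(-2)·0+(1)·0+(-2)·0+(-1)·0+(-1)·1+(2)·2 = 5
  [I]: (2)·0+(-2)·0+(1)·1+(-2)·0+(-1)·0+(-1)·3+(2)·-2 = -6
  [T]: (2)·0+(-2)·-1+(1)·0+(-2)·-1+(-1)·1+(-1)·-3+(2)·-2 = 2
⇒ Θ^5 I^-6 T^2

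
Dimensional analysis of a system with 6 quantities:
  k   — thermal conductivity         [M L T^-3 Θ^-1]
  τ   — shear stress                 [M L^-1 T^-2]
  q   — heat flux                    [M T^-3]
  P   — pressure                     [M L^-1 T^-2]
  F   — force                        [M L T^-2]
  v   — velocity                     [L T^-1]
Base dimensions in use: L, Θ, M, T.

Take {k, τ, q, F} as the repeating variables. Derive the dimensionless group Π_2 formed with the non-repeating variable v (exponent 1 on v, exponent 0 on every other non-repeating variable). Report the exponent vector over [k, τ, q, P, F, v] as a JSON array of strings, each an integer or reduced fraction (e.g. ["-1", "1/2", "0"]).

Dimensional matrix (L×Θ×M×T by k×τ×q×P×F×v):
  L: [ 1 -1  0 -1  1  1]
  Θ: [-1  0  0  0  0  0]
  M: [ 1  1  1  1  1  0]
  T: [-3 -2 -3 -2 -2 -1]
Echelon form has 4 nonzero rows (pivots: k,τ,q,F)
Pivot set = {k,τ,q,F}, free = {P,v}
RREF:
  r0: [   1    0    0    0    0    0]
  r1: [   0    1    0    1    0   -1]
  r2: [   0    0    1    0    0    1]
  r3: [   0    0    0    0    1    0]
Fix exponent of v at 1, P at 0; solve each RREF row for its pivot's exponent:
  r0: exp(k) + (0)·1 = 0 ⇒ exp(k) = 0
  r1: exp(τ) + (-1)·1 = 0 ⇒ exp(τ) = 1
  r2: exp(q) + (1)·1 = 0 ⇒ exp(q) = -1
  r3: exp(F) + (0)·1 = 0 ⇒ exp(F) = 0
Π_2 = τ · q^-1 · v

["0", "1", "-1", "0", "0", "1"]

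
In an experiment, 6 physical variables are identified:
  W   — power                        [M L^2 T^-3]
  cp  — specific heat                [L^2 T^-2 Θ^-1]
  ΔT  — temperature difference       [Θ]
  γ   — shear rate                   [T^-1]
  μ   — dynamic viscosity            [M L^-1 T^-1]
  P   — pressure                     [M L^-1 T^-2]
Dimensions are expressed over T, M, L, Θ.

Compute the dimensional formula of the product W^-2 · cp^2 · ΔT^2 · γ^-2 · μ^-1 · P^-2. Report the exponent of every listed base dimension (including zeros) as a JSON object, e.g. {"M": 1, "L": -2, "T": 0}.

Write exponents as rows T,M,L,Θ / cols W,cp,ΔT,γ,μ,P:
  T: [-3 -2  0 -1 -1 -2]
  M: [ 1  0  0  0  1  1]
  L: [ 2  2  0  0 -1 -1]
  Θ: [ 0 -1  1  0  0  0]
  [T]: (-2)·-3+(2)·-2+(2)·0+(-2)·-1+(-1)·-1+(-2)·-2 = 9
  [M]: (-2)·1+(2)·0+(2)·0+(-2)·0+(-1)·1+(-2)·1 = -5
  [L]: (-2)·2+(2)·2+(2)·0+(-2)·0+(-1)·-1+(-2)·-1 = 3
  [Θ]: (-2)·0+(2)·-1+(2)·1+(-2)·0+(-1)·0+(-2)·0 = 0
⇒ T^9 M^-5 L^3

{"T": 9, "M": -5, "L": 3, "Θ": 0}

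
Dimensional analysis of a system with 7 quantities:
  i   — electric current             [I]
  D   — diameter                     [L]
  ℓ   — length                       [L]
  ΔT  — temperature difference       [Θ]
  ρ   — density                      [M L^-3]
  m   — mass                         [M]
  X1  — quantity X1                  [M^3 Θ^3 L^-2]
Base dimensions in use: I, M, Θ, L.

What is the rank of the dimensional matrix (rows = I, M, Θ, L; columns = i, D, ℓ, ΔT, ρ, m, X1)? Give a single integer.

4

Dimensional matrix (I×M×Θ×L by i×D×ℓ×ΔT×ρ×m×X1):
  I: [ 1  0  0  0  0  0  0]
  M: [ 0  0  0  0  1  1  3]
  Θ: [ 0  0  0  1  0  0  3]
  L: [ 0  1  1  0 -3  0 -2]
RREF → pivots at {i,D,ΔT,ρ} ⇒ r = 4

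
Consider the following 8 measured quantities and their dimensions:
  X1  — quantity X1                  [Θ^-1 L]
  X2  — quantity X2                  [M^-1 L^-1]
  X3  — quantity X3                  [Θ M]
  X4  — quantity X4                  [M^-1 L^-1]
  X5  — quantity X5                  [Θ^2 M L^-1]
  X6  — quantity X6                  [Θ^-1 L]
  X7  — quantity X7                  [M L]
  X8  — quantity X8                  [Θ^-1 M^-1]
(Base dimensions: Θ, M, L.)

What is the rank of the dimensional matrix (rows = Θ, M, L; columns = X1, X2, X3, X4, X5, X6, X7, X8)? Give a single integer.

Write exponents as rows Θ,M,L / cols X1,X2,X3,X4,X5,X6,X7,X8:
  Θ: [-1  0  1  0  2 -1  0 -1]
  M: [ 0 -1  1 -1  1  0  1 -1]
  L: [ 1 -1  0 -1 -1  1  1  0]
RREF → pivots at {X1,X2} ⇒ r = 2

2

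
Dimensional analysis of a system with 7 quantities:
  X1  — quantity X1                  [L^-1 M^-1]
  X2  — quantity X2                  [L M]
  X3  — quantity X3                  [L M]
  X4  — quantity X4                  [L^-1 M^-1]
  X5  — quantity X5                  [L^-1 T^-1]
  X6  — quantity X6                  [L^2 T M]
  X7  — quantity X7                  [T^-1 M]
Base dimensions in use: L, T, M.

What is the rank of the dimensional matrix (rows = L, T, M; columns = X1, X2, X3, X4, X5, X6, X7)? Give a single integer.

Dimensional matrix (L×T×M by X1×X2×X3×X4×X5×X6×X7):
  L: [-1  1  1 -1 -1  2  0]
  T: [ 0  0  0  0 -1  1 -1]
  M: [-1  1  1 -1  0  1  1]
Echelon form has 2 nonzero rows (pivots: X1,X5)

2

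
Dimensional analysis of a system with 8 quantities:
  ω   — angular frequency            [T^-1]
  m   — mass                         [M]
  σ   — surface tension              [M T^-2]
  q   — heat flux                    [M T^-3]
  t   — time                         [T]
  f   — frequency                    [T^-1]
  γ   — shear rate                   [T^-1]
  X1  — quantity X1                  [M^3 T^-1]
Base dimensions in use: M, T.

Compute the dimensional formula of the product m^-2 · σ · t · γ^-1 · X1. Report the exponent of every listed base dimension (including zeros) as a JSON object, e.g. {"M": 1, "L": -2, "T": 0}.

{"M": 2, "T": -1}

Write exponents as rows M,T / cols ω,m,σ,q,t,f,γ,X1:
  M: [ 0  1  1  1  0  0  0  3]
  T: [-1  0 -2 -3  1 -1 -1 -1]
  [M]: (-2)·1+(1)·1+(1)·0+(-1)·0+(1)·3 = 2
  [T]: (-2)·0+(1)·-2+(1)·1+(-1)·-1+(1)·-1 = -1
⇒ M^2 T^-1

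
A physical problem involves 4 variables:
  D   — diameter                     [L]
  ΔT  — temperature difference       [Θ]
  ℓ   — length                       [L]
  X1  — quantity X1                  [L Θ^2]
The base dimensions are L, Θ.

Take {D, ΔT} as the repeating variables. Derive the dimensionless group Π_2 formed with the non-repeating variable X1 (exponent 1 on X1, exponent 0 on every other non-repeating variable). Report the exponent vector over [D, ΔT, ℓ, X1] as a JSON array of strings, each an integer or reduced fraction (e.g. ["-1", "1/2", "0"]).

Dimensional matrix (L×Θ by D×ΔT×ℓ×X1):
  L: [ 1  0  1  1]
  Θ: [ 0  1  0  2]
RREF → pivots at {D,ΔT} ⇒ r = 2
Pivot set = {D,ΔT}, free = {ℓ,X1}
RREF:
  r0: [   1    0    1    1]
  r1: [   0    1    0    2]
Fix exponent of X1 at 1, ℓ at 0; solve each RREF row for its pivot's exponent:
  r0: exp(D) + (1)·1 = 0 ⇒ exp(D) = -1
  r1: exp(ΔT) + (2)·1 = 0 ⇒ exp(ΔT) = -2
Π_2 = D^-1 · ΔT^-2 · X1

["-1", "-2", "0", "1"]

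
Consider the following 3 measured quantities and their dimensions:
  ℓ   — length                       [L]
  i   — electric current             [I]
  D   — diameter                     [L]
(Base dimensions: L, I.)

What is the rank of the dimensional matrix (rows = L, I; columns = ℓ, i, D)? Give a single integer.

2

Dimensional matrix (L×I by ℓ×i×D):
  L: [ 1  0  1]
  I: [ 0  1  0]
RREF → pivots at {ℓ,i} ⇒ r = 2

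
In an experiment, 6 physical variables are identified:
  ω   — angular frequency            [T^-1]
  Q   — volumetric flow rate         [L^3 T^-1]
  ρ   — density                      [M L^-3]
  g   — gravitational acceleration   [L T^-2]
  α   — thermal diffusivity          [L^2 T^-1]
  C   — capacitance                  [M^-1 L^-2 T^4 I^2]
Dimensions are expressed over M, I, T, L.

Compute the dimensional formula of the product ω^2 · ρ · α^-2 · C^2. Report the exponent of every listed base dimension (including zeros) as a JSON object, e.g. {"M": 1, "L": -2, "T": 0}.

Write exponents as rows M,I,T,L / cols ω,Q,ρ,g,α,C:
  M: [ 0  0  1  0  0 -1]
  I: [ 0  0  0  0  0  2]
  T: [-1 -1  0 -2 -1  4]
  L: [ 0  3 -3  1  2 -2]
  [M]: (2)·0+(1)·1+(-2)·0+(2)·-1 = -1
  [I]: (2)·0+(1)·0+(-2)·0+(2)·2 = 4
  [T]: (2)·-1+(1)·0+(-2)·-1+(2)·4 = 8
  [L]: (2)·0+(1)·-3+(-2)·2+(2)·-2 = -11
⇒ M^-1 I^4 T^8 L^-11

{"M": -1, "I": 4, "T": 8, "L": -11}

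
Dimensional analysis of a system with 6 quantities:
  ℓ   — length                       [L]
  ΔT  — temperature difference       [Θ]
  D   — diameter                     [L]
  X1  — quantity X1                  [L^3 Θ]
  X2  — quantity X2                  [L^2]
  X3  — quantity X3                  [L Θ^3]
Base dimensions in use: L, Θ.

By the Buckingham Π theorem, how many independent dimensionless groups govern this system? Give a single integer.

Write exponents as rows L,Θ / cols ℓ,ΔT,D,X1,X2,X3:
  L: [ 1  0  1  3  2  1]
  Θ: [ 0  1  0  1  0  3]
Row reduction gives pivot columns ℓ,ΔT; rank = 2
6 vars − rank 2 = 4 Π groups

4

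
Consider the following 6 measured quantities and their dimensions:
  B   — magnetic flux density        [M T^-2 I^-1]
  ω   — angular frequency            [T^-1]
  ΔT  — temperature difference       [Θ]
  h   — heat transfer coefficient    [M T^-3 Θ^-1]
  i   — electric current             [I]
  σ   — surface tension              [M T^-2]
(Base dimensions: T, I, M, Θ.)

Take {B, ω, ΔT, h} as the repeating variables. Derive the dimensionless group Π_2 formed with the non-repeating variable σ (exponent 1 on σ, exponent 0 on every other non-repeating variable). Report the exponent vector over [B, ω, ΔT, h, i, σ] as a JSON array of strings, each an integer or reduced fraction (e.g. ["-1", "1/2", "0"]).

Dimensional matrix (T×I×M×Θ by B×ω×ΔT×h×i×σ):
  T: [-2 -1  0 -3  0 -2]
  I: [-1  0  0  0  1  0]
  M: [ 1  0  0  1  0  1]
  Θ: [ 0  0  1 -1  0  0]
Row reduction gives pivot columns B,ω,ΔT,h; rank = 4
Repeat: B,ω,ΔT,h; free: i,σ
RREF:
  r0: [   1    0    0    0   -1    0]
  r1: [   0    1    0    0   -1   -1]
  r2: [   0    0    1    0    1    1]
  r3: [   0    0    0    1    1    1]
Fix exponent of σ at 1, i at 0; solve each RREF row for its pivot's exponent:
  r0: exp(B) + (0)·1 = 0 ⇒ exp(B) = 0
  r1: exp(ω) + (-1)·1 = 0 ⇒ exp(ω) = 1
  r2: exp(ΔT) + (1)·1 = 0 ⇒ exp(ΔT) = -1
  r3: exp(h) + (1)·1 = 0 ⇒ exp(h) = -1
Π_2 = ω · ΔT^-1 · h^-1 · σ

["0", "1", "-1", "-1", "0", "1"]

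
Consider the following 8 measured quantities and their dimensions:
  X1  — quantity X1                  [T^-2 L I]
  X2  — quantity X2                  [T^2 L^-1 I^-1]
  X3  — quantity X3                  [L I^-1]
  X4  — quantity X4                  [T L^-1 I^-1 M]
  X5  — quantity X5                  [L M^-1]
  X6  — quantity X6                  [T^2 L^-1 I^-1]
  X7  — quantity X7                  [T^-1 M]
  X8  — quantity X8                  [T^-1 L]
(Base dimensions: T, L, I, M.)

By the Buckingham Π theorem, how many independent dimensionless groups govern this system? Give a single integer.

Write exponents as rows T,L,I,M / cols X1,X2,X3,X4,X5,X6,X7,X8:
  T: [-2  2  0  1  0  2 -1 -1]
  L: [ 1 -1  1 -1  1 -1  0  1]
  I: [ 1 -1 -1 -1  0 -1  0  0]
  M: [ 0  0  0  1 -1  0  1  0]
Row reduction gives pivot columns X1,X3,X4; rank = 3
n=8, r=3 ⇒ 5 dimensionless groups

5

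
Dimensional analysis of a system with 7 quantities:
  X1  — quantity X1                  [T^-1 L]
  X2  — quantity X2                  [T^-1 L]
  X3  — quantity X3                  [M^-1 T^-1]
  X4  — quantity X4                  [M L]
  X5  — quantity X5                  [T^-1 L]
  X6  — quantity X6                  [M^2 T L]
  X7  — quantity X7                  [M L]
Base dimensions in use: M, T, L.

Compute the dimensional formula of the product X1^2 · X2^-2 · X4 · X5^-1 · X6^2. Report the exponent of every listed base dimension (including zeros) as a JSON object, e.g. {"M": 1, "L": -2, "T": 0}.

Dimensional matrix (M×T×L by X1×X2×X3×X4×X5×X6×X7):
  M: [ 0  0 -1  1  0  2  1]
  T: [-1 -1 -1  0 -1  1  0]
  L: [ 1  1  0  1  1  1  1]
  [M]: (2)·0+(-2)·0+(1)·1+(-1)·0+(2)·2 = 5
  [T]: (2)·-1+(-2)·-1+(1)·0+(-1)·-1+(2)·1 = 3
  [L]: (2)·1+(-2)·1+(1)·1+(-1)·1+(2)·1 = 2
⇒ M^5 T^3 L^2

{"M": 5, "T": 3, "L": 2}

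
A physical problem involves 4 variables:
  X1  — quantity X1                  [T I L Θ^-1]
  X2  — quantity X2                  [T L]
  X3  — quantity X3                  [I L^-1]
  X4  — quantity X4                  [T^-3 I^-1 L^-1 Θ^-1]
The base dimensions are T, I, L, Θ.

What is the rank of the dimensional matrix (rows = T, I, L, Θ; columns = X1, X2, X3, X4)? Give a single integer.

3

Exponent matrix [T,I,L,Θ] × [X1,X2,X3,X4]:
  T: [ 1  1  0 -3]
  I: [ 1  0  1 -1]
  L: [ 1  1 -1 -1]
  Θ: [-1  0  0 -1]
Echelon form has 3 nonzero rows (pivots: X1,X2,X3)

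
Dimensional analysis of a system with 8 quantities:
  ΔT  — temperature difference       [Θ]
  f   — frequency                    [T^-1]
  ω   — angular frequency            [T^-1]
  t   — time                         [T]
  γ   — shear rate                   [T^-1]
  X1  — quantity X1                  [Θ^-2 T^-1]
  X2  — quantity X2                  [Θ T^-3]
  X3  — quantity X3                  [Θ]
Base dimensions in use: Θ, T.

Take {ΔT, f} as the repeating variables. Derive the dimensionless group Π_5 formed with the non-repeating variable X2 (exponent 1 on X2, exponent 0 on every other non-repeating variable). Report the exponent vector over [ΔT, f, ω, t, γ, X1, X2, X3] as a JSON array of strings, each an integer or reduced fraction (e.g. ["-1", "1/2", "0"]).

Exponent matrix [Θ,T] × [ΔT,f,ω,t,γ,X1,X2,X3]:
  Θ: [ 1  0  0  0  0 -2  1  1]
  T: [ 0 -1 -1  1 -1 -1 -3  0]
Echelon form has 2 nonzero rows (pivots: ΔT,f)
Pivot set = {ΔT,f}, free = {ω,t,γ,X1,X2,X3}
RREF:
  r0: [   1    0    0    0    0   -2    1    1]
  r1: [   0    1    1   -1    1    1    3    0]
Fix exponent of X2 at 1, ω at 0, t at 0, γ at 0, X1 at 0, X3 at 0; solve each RREF row for its pivot's exponent:
  r0: exp(ΔT) + (1)·1 = 0 ⇒ exp(ΔT) = -1
  r1: exp(f) + (3)·1 = 0 ⇒ exp(f) = -3
Π_5 = ΔT^-1 · f^-3 · X2

["-1", "-3", "0", "0", "0", "0", "1", "0"]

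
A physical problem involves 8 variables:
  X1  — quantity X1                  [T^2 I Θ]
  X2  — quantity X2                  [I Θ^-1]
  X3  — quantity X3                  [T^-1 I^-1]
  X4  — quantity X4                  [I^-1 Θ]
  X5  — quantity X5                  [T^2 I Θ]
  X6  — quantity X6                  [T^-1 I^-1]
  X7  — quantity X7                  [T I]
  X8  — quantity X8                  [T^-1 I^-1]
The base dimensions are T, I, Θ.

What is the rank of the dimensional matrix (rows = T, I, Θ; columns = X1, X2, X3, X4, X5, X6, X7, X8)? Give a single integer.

Exponent matrix [T,I,Θ] × [X1,X2,X3,X4,X5,X6,X7,X8]:
  T: [ 2  0 -1  0  2 -1  1 -1]
  I: [ 1  1 -1 -1  1 -1  1 -1]
  Θ: [ 1 -1  0  1  1  0  0  0]
RREF → pivots at {X1,X2} ⇒ r = 2

2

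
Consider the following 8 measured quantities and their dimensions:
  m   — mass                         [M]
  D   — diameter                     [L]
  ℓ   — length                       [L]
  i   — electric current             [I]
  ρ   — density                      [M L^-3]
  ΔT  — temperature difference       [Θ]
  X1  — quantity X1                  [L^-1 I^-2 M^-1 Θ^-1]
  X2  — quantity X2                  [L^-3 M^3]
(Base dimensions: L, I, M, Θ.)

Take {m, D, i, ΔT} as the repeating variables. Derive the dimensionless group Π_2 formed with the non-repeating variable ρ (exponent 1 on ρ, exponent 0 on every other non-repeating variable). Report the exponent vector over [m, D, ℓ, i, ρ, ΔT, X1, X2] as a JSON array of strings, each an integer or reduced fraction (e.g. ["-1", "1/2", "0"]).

["-1", "3", "0", "0", "1", "0", "0", "0"]

Write exponents as rows L,I,M,Θ / cols m,D,ℓ,i,ρ,ΔT,X1,X2:
  L: [ 0  1  1  0 -3  0 -1 -3]
  I: [ 0  0  0  1  0  0 -2  0]
  M: [ 1  0  0  0  1  0 -1  3]
  Θ: [ 0  0  0  0  0  1 -1  0]
Echelon form has 4 nonzero rows (pivots: m,D,i,ΔT)
Pivot set = {m,D,i,ΔT}, free = {ℓ,ρ,X1,X2}
RREF:
  r0: [   1    0    0    0    1    0   -1    3]
  r1: [   0    1    1    0   -3    0   -1   -3]
  r2: [   0    0    0    1    0    0   -2    0]
  r3: [   0    0    0    0    0    1   -1    0]
Fix exponent of ρ at 1, ℓ at 0, X1 at 0, X2 at 0; solve each RREF row for its pivot's exponent:
  r0: exp(m) + (1)·1 = 0 ⇒ exp(m) = -1
  r1: exp(D) + (-3)·1 = 0 ⇒ exp(D) = 3
  r2: exp(i) + (0)·1 = 0 ⇒ exp(i) = 0
  r3: exp(ΔT) + (0)·1 = 0 ⇒ exp(ΔT) = 0
Π_2 = m^-1 · D^3 · ρ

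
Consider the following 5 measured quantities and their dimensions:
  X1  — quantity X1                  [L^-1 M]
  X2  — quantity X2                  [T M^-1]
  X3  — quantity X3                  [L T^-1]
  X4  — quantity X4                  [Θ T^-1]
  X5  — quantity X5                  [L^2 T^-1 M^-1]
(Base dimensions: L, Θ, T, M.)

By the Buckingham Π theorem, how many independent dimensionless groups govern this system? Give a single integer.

2

Dimensional matrix (L×Θ×T×M by X1×X2×X3×X4×X5):
  L: [-1  0  1  0  2]
  Θ: [ 0  0  0  1  0]
  T: [ 0  1 -1 -1 -1]
  M: [ 1 -1  0  0 -1]
Echelon form has 3 nonzero rows (pivots: X1,X2,X4)
Π count = n − r = 5 − 3 = 2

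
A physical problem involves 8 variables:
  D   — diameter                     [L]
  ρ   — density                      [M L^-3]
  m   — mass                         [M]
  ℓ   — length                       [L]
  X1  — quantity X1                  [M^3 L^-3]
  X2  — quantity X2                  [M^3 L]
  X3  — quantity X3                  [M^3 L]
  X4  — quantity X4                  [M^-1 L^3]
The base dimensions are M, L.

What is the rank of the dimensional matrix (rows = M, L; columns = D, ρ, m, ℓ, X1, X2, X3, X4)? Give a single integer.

2

Dimensional matrix (M×L by D×ρ×m×ℓ×X1×X2×X3×X4):
  M: [ 0  1  1  0  3  3  3 -1]
  L: [ 1 -3  0  1 -3  1  1  3]
Echelon form has 2 nonzero rows (pivots: D,ρ)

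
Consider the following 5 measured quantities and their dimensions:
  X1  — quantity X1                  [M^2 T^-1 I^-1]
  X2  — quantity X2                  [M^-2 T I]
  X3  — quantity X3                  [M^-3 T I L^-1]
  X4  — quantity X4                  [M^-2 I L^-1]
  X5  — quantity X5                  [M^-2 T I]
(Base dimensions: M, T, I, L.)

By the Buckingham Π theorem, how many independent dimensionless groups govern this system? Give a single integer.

Write exponents as rows M,T,I,L / cols X1,X2,X3,X4,X5:
  M: [ 2 -2 -3 -2 -2]
  T: [-1  1  1  0  1]
  I: [-1  1  1  1  1]
  L: [ 0  0 -1 -1  0]
Row reduction gives pivot columns X1,X3,X4; rank = 3
Π count = n − r = 5 − 3 = 2

2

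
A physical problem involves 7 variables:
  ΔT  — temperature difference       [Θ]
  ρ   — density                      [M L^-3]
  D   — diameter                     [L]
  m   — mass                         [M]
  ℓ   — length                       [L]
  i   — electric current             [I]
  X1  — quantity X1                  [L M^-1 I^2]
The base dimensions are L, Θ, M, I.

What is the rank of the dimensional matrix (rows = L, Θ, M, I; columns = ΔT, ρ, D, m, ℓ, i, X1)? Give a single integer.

Exponent matrix [L,Θ,M,I] × [ΔT,ρ,D,m,ℓ,i,X1]:
  L: [ 0 -3  1  0  1  0  1]
  Θ: [ 1  0  0  0  0  0  0]
  M: [ 0  1  0  1  0  0 -1]
  I: [ 0  0  0  0  0  1  2]
Echelon form has 4 nonzero rows (pivots: ΔT,ρ,D,i)

4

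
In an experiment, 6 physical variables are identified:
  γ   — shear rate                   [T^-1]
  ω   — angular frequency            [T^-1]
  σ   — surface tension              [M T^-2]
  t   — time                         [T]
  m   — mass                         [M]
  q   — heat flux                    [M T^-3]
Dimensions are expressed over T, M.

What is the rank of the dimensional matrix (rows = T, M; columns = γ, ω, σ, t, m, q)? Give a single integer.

Dimensional matrix (T×M by γ×ω×σ×t×m×q):
  T: [-1 -1 -2  1  0 -3]
  M: [ 0  0  1  0  1  1]
RREF → pivots at {γ,σ} ⇒ r = 2

2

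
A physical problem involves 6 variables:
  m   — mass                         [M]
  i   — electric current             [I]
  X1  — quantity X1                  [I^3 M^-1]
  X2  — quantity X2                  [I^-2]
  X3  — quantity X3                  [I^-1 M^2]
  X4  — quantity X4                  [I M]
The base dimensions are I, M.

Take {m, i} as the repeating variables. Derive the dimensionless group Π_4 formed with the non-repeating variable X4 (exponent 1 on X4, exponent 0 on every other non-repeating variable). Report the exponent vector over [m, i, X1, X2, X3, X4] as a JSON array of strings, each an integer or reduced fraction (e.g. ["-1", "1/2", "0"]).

["-1", "-1", "0", "0", "0", "1"]

Dimensional matrix (I×M by m×i×X1×X2×X3×X4):
  I: [ 0  1  3 -2 -1  1]
  M: [ 1  0 -1  0  2  1]
RREF → pivots at {m,i} ⇒ r = 2
Pivot set = {m,i}, free = {X1,X2,X3,X4}
RREF:
  r0: [   1    0   -1    0    2    1]
  r1: [   0    1    3   -2   -1    1]
Fix exponent of X4 at 1, X1 at 0, X2 at 0, X3 at 0; solve each RREF row for its pivot's exponent:
  r0: exp(m) + (1)·1 = 0 ⇒ exp(m) = -1
  r1: exp(i) + (1)·1 = 0 ⇒ exp(i) = -1
Π_4 = m^-1 · i^-1 · X4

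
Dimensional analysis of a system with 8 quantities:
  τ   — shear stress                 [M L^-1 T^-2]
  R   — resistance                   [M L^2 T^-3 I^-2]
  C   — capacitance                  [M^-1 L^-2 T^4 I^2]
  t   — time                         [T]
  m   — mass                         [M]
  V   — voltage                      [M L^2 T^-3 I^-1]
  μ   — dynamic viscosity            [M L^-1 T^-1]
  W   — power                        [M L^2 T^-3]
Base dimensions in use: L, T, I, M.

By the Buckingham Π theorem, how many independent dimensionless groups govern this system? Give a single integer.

Exponent matrix [L,T,I,M] × [τ,R,C,t,m,V,μ,W]:
  L: [-1  2 -2  0  0  2 -1  2]
  T: [-2 -3  4  1  0 -3 -1 -3]
  I: [ 0 -2  2  0  0 -1  0  0]
  M: [ 1  1 -1  0  1  1  1  1]
Echelon form has 4 nonzero rows (pivots: τ,R,C,m)
8 vars − rank 4 = 4 Π groups

4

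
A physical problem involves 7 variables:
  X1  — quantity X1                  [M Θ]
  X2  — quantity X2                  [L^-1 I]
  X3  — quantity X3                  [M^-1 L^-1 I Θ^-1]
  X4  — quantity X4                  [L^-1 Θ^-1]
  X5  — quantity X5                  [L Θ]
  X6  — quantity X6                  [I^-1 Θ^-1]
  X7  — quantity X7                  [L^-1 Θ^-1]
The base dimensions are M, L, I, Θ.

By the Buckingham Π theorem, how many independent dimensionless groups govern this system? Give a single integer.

Exponent matrix [M,L,I,Θ] × [X1,X2,X3,X4,X5,X6,X7]:
  M: [ 1  0 -1  0  0  0  0]
  L: [ 0 -1 -1 -1  1  0 -1]
  I: [ 0  1  1  0  0 -1  0]
  Θ: [ 1  0 -1 -1  1 -1 -1]
Echelon form has 3 nonzero rows (pivots: X1,X2,X4)
n=7, r=3 ⇒ 4 dimensionless groups

4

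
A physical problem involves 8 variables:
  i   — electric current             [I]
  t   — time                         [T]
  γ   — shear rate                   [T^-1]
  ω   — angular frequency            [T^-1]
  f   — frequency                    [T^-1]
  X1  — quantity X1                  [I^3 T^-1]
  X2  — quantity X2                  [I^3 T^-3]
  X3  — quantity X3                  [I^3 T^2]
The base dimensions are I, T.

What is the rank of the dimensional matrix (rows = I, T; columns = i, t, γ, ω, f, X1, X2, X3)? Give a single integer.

2

Write exponents as rows I,T / cols i,t,γ,ω,f,X1,X2,X3:
  I: [ 1  0  0  0  0  3  3  3]
  T: [ 0  1 -1 -1 -1 -1 -3  2]
Echelon form has 2 nonzero rows (pivots: i,t)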